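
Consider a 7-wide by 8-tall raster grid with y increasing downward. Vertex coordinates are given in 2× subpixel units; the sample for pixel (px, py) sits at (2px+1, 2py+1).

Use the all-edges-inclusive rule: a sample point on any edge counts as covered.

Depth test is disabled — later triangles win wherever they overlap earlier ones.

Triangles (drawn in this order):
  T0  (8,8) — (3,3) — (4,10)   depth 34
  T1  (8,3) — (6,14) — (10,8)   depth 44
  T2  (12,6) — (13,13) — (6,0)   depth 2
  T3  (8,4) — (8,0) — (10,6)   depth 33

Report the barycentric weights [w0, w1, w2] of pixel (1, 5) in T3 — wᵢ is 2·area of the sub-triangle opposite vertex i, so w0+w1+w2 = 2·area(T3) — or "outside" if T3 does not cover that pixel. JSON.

T0:
  2·area = 30  (B↔C swapped to make it positive)
  edge (8, 8)→(4, 10): d=(-4,2) inclusive
  edge (4, 10)→(3, 3): d=(-1,-7) inclusive
  edge (3, 3)→(8, 8): d=(5,5) inclusive
    (0,0)@(1, 1): e=[42,-12,0] → .  [on edge]
    (1,1)@(3, 3): e=[30,0,0] → X  [on edge]
    (2,1)@(5, 3): e=[26,14,-10] → .
    (1,2)@(3, 5): e=[22,-2,10] → .
    (2,2)@(5, 5): e=[18,12,0] → X  [on edge]
    (3,2)@(7, 5): e=[14,26,-10] → .
    (2,3)@(5, 7): e=[10,10,10] → X
    (3,3)@(7, 7): e=[6,24,0] → X  [on edge]
    (4,3)@(9, 7): e=[2,38,-10] → .
    (2,4)@(5, 9): e=[2,8,20] → X
    (3,4)@(7, 9): e=[-2,22,10] → .
    (4,4)@(9, 9): e=[-6,36,0] → .  [on edge]
    (5,5)@(11, 11): e=[-18,48,0] → .  [on edge]
    (6,6)@(13, 13): e=[-30,60,0] → .  [on edge]
  covered (5 px):
    . . . . . . .
    . X . . . . .
    . . X . . . .
    . . X X . . .
    . . X . . . .
    . . . . . . .
    . . . . . . .
    . . . . . . .
T1:
  2·area = 32  (B↔C swapped to make it positive)
  edge (8, 3)→(10, 8): d=(2,5) inclusive
  edge (10, 8)→(6, 14): d=(-4,6) inclusive
  edge (6, 14)→(8, 3): d=(2,-11) inclusive
    (4,3)@(9, 7): e=[3,10,19] → X
    (5,3)@(11, 7): e=[-7,-2,41] → .
    (3,4)@(7, 9): e=[17,14,1] → X
    (5,4)@(11, 9): e=[-3,-10,45] → .
    (3,5)@(7, 11): e=[21,6,5] → X
    (4,5)@(9, 11): e=[11,-6,27] → .
    (3,6)@(7, 13): e=[25,-2,9] → .
  covered (4 px):
    . . . . . . .
    . . . . . . .
    . . . . . . .
    . . . . X . .
    . . . X X . .
    . . . X . . .
    . . . . . . .
    . . . . . . .
T2:
  2·area = 36
  edge (12, 6)→(13, 13): d=(1,7) inclusive
  edge (13, 13)→(6, 0): d=(-7,-13) inclusive
  edge (6, 0)→(12, 6): d=(6,6) inclusive
    (3,0)@(7, 1): e=[30,6,0] → X  [on edge]
    (4,0)@(9, 1): e=[16,32,-12] → .
    (3,1)@(7, 3): e=[32,-8,12] → .
    (4,1)@(9, 3): e=[18,18,0] → X  [on edge]
    (5,1)@(11, 3): e=[4,44,-12] → .
    (4,2)@(9, 5): e=[20,4,12] → X
    (5,2)@(11, 5): e=[6,30,0] → X  [on edge]
    (6,2)@(13, 5): e=[-8,56,-12] → .
    (4,3)@(9, 7): e=[22,-10,24] → .
    (5,3)@(11, 7): e=[8,16,12] → X
    (6,3)@(13, 7): e=[-6,42,0] → .  [on edge]
    (5,4)@(11, 9): e=[10,2,24] → X
    (6,6)@(13, 13): e=[0,0,36] → X  [on edge]
  covered (7 px):
    . . . X . . .
    . . . . X . .
    . . . . X X .
    . . . . . X .
    . . . . . X .
    . . . . . . .
    . . . . . . X
    . . . . . . .
T3:
  2·area = 8
  edge (8, 4)→(8, 0): d=(0,-4) inclusive
  edge (8, 0)→(10, 6): d=(2,6) inclusive
  edge (10, 6)→(8, 4): d=(-2,-2) inclusive
    (2,0)@(5, 1): e=[-12,20,0] → .  [on edge]
    (3,1)@(7, 3): e=[-4,12,0] → .  [on edge]
    (4,1)@(9, 3): e=[4,0,4] → X  [on edge]
    (5,1)@(11, 3): e=[12,-12,8] → .
    (4,2)@(9, 5): e=[4,4,0] → X  [on edge]
    (5,2)@(11, 5): e=[12,-8,4] → .
    (4,3)@(9, 7): e=[4,8,-4] → .
    (5,3)@(11, 7): e=[12,-4,0] → .  [on edge]
    (5,4)@(11, 9): e=[12,0,-4] → .  [on edge]
    (6,4)@(13, 9): e=[20,-12,0] → .  [on edge]
    (6,7)@(13, 15): e=[20,0,-12] → .  [on edge]
  covered (2 px):
    . . . . . . .
    . . . . X . .
    . . . . X . .
    . . . . . . .
    . . . . . . .
    . . . . . . .
    . . . . . . .
    . . . . . . .

Result: "outside"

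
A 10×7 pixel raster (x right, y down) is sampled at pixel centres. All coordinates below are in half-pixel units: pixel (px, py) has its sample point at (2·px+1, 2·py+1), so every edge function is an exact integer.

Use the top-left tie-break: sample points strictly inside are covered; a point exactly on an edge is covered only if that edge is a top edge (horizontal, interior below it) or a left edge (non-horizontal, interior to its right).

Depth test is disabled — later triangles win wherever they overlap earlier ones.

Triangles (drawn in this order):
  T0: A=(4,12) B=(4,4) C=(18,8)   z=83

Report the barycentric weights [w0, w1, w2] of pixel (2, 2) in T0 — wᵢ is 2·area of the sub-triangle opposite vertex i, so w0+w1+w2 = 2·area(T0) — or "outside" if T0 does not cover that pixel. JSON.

T0:
  2·area = 112
  edge (4, 12)→(4, 4): d=(0,-8) top-left  bias=+0
  edge (4, 4)→(18, 8): d=(14,4) right/bottom  bias=-1
  edge (18, 8)→(4, 12): d=(-14,4) right/bottom  bias=-1
    (2,2)@(5, 5): e=[8,10,94] → #
    (3,2)@(7, 5): e=[24,2,86] → #
    (4,2)@(9, 5): e=[40,-6,78] → ·
    (2,3)@(5, 7): e=[8,38,66] → #
    (4,3)@(9, 7): e=[40,22,50] → #
    (5,3)@(11, 7): e=[56,14,42] → #
    (6,3)@(13, 7): e=[72,6,34] → #
    (7,3)@(15, 7): e=[88,-2,26] → ·
    (2,4)@(5, 9): e=[8,66,38] → #
    (7,4)@(15, 9): e=[88,26,-2] → ·
    (2,5)@(5, 11): e=[8,94,10] → #
    (4,5)@(9, 11): e=[40,78,-6] → ·
  covered (14 px):
    · · · · · · · · · ·
    · · · · · · · · · ·
    · · # # · · · · · ·
    · · # # # # # · · ·
    · · # # # # # · · ·
    · · # # · · · · · ·
    · · · · · · · · · ·

Answer: [10,94,8]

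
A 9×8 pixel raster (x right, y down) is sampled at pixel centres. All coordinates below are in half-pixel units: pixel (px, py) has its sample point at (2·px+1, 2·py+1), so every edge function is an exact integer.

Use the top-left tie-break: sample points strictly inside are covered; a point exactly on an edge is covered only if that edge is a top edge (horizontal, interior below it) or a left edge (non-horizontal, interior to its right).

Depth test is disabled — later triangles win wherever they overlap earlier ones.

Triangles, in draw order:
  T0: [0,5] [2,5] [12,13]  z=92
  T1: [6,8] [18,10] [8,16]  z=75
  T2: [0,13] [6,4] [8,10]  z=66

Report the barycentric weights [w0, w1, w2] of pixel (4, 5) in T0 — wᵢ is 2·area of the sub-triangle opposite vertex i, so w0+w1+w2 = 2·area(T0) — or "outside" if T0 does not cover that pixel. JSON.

T0:
  2·area = 16
  edge (0, 5)→(2, 5): d=(2,0) top-left  bias=+0
  edge (2, 5)→(12, 13): d=(10,8) right/bottom  bias=-1
  edge (12, 13)→(0, 5): d=(-12,-8) top-left  bias=+0
    (0,2)@(1, 5): e=[0,8,8] → X  [on edge]
    (1,2)@(3, 5): e=[0,-8,24] → .  [on edge]
    (2,2)@(5, 5): e=[0,-24,40] → .  [on edge]
    (3,2)@(7, 5): e=[0,-40,56] → .  [on edge]
    (4,2)@(9, 5): e=[0,-56,72] → .  [on edge]
    (5,2)@(11, 5): e=[0,-72,88] → .  [on edge]
    (6,2)@(13, 5): e=[0,-88,104] → .  [on edge]
    (7,2)@(15, 5): e=[0,-104,120] → .  [on edge]
    (8,2)@(17, 5): e=[0,-120,136] → .  [on edge]
    (0,3)@(1, 7): e=[4,28,-16] → .
    (1,3)@(3, 7): e=[4,12,0] → X  [on edge]
    (2,3)@(5, 7): e=[4,-4,16] → .
    (3,4)@(7, 9): e=[8,0,8] → .  [on edge]
    (4,5)@(9, 11): e=[12,4,0] → X  [on edge]
    (7,7)@(15, 15): e=[20,-4,0] → .  [on edge]
  covered (3 px):
    . . . . . . . . .
    . . . . . . . . .
    X . . . . . . . .
    . X . . . . . . .
    . . . . . . . . .
    . . . . X . . . .
    . . . . . . . . .
    . . . . . . . . .
T1:
  2·area = 92
  edge (6, 8)→(18, 10): d=(12,2) right/bottom  bias=-1
  edge (18, 10)→(8, 16): d=(-10,6) right/bottom  bias=-1
  edge (8, 16)→(6, 8): d=(-2,-8) top-left  bias=+0
    (3,4)@(7, 9): e=[10,76,6] → X
    (4,4)@(9, 9): e=[6,64,22] → X
    (5,4)@(11, 9): e=[2,52,38] → X
    (6,4)@(13, 9): e=[-2,40,54] → .
    (3,5)@(7, 11): e=[34,56,2] → X
    (6,5)@(13, 11): e=[22,20,50] → X
    (7,5)@(15, 11): e=[18,8,66] → X
    (8,5)@(17, 11): e=[14,-4,82] → .
    (3,6)@(7, 13): e=[58,36,-2] → .
    (4,6)@(9, 13): e=[54,24,14] → X
    (6,6)@(13, 13): e=[46,0,46] → .  [on edge]
    (7,6)@(15, 13): e=[42,-12,62] → .
  covered (11 px):
    . . . . . . . . .
    . . . . . . . . .
    . . . . . . . . .
    . . . . . . . . .
    . . . X X X . . .
    . . . X X X X X .
    . . . . X X . . .
    . . . . X . . . .
T2:
  2·area = 54
  edge (0, 13)→(6, 4): d=(6,-9) top-left  bias=+0
  edge (6, 4)→(8, 10): d=(2,6) right/bottom  bias=-1
  edge (8, 10)→(0, 13): d=(-8,3) right/bottom  bias=-1
    (2,0)@(5, 1): e=[-27,0,81] → .  [on edge]
    (2,3)@(5, 7): e=[9,12,33] → X
    (3,3)@(7, 7): e=[27,0,27] → .  [on edge]
    (1,4)@(3, 9): e=[3,28,23] → X
    (3,4)@(7, 9): e=[39,4,11] → X
    (4,4)@(9, 9): e=[57,-8,5] → .
    (1,5)@(3, 11): e=[15,32,7] → X
    (3,5)@(7, 11): e=[51,8,-5] → .
    (1,6)@(3, 13): e=[27,36,-9] → .
    (2,6)@(5, 13): e=[45,24,-15] → .
    (4,6)@(9, 13): e=[81,0,-27] → .  [on edge]
  covered (6 px):
    . . . . . . . . .
    . . . . . . . . .
    . . . . . . . . .
    . . X . . . . . .
    . X X X . . . . .
    . X X . . . . . .
    . . . . . . . . .
    . . . . . . . . .

Result: [4,0,12]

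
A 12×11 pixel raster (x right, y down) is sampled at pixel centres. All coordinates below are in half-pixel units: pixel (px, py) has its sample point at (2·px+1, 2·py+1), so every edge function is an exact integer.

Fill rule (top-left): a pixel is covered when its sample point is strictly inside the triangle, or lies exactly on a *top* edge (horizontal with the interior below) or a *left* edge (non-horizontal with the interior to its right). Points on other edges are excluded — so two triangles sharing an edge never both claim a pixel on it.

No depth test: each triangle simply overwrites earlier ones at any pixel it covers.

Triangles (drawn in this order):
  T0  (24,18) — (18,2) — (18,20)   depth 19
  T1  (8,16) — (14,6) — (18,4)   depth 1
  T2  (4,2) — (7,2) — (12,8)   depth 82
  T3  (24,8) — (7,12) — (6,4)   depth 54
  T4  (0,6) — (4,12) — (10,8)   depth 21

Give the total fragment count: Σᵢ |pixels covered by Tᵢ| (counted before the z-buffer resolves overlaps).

T0:
  2·area = 108  (B↔C swapped to make it positive)
  edge (24, 18)→(18, 20): d=(-6,2) right/bottom  bias=-1
  edge (18, 20)→(18, 2): d=(0,-18) top-left  bias=+0
  edge (18, 2)→(24, 18): d=(6,16) right/bottom  bias=-1
    (9,2)@(19, 5): e=[88,18,2] → X
    (10,2)@(21, 5): e=[84,54,-30] → .
    (9,3)@(19, 7): e=[76,18,14] → X
    (10,3)@(21, 7): e=[72,54,-18] → .
    (9,4)@(19, 9): e=[64,18,26] → X
    (10,4)@(21, 9): e=[60,54,-6] → .
    (9,5)@(19, 11): e=[52,18,38] → X
    (10,5)@(21, 11): e=[48,54,6] → X
    (11,5)@(23, 11): e=[44,90,-26] → .
    (9,6)@(19, 13): e=[40,18,50] → X
    (11,6)@(23, 13): e=[32,90,-14] → .
    (9,7)@(19, 15): e=[28,18,62] → X
    (10,9)@(21, 19): e=[0,54,54] → .  [on edge]
    (7,10)@(15, 21): e=[0,-54,162] → .  [on edge]
  covered (13 px):
    . . . . . . . . . . . .
    . . . . . . . . . . . .
    . . . . . . . . . X . .
    . . . . . . . . . X . .
    . . . . . . . . . X . .
    . . . . . . . . . X X .
    . . . . . . . . . X X .
    . . . . . . . . . X X .
    . . . . . . . . . X X X
    . . . . . . . . . X . .
    . . . . . . . . . . . .
T1:
  2·area = 28
  edge (8, 16)→(14, 6): d=(6,-10) top-left  bias=+0
  edge (14, 6)→(18, 4): d=(4,-2) top-left  bias=+0
  edge (18, 4)→(8, 16): d=(-10,12) right/bottom  bias=-1
    (8,0)@(17, 1): e=[0,-14,42] → .  [on edge]
    (8,2)@(17, 5): e=[24,2,2] → X
    (9,2)@(19, 5): e=[44,6,-22] → .
    (7,3)@(15, 7): e=[16,6,6] → X
    (8,3)@(17, 7): e=[36,10,-18] → .
    (6,4)@(13, 9): e=[8,10,10] → X
    (7,4)@(15, 9): e=[28,14,-14] → .
    (5,5)@(11, 11): e=[0,14,14] → X  [on edge]
    (6,5)@(13, 11): e=[20,18,-10] → .
    (5,6)@(11, 13): e=[12,22,-6] → .
    (2,10)@(5, 21): e=[0,42,-14] → .  [on edge]
  covered (4 px):
    . . . . . . . . . . . .
    . . . . . . . . . . . .
    . . . . . . . . X . . .
    . . . . . . . X . . . .
    . . . . . . X . . . . .
    . . . . . X . . . . . .
    . . . . . . . . . . . .
    . . . . . . . . . . . .
    . . . . . . . . . . . .
    . . . . . . . . . . . .
    . . . . . . . . . . . .
T2:
  2·area = 18
  edge (4, 2)→(7, 2): d=(3,0) top-left  bias=+0
  edge (7, 2)→(12, 8): d=(5,6) right/bottom  bias=-1
  edge (12, 8)→(4, 2): d=(-8,-6) top-left  bias=+0
    (3,1)@(7, 3): e=[3,5,10] → X
    (4,1)@(9, 3): e=[3,-7,22] → .
    (3,2)@(7, 5): e=[9,15,-6] → .
    (4,2)@(9, 5): e=[9,3,6] → X
    (5,2)@(11, 5): e=[9,-9,18] → .
    (4,3)@(9, 7): e=[15,13,-10] → .
    (5,3)@(11, 7): e=[15,1,2] → X
    (6,3)@(13, 7): e=[15,-11,14] → .
    (5,4)@(11, 9): e=[21,11,-14] → .
  covered (3 px):
    . . . . . . . . . . . .
    . . . X . . . . . . . .
    . . . . X . . . . . . .
    . . . . . X . . . . . .
    . . . . . . . . . . . .
    . . . . . . . . . . . .
    . . . . . . . . . . . .
    . . . . . . . . . . . .
    . . . . . . . . . . . .
    . . . . . . . . . . . .
    . . . . . . . . . . . .
T3:
  2·area = 140
  edge (24, 8)→(7, 12): d=(-17,4) right/bottom  bias=-1
  edge (7, 12)→(6, 4): d=(-1,-8) top-left  bias=+0
  edge (6, 4)→(24, 8): d=(18,4) right/bottom  bias=-1
    (3,2)@(7, 5): e=[119,7,14] → X
    (4,2)@(9, 5): e=[111,23,6] → X
    (5,2)@(11, 5): e=[103,39,-2] → .
    (3,3)@(7, 7): e=[85,5,50] → X
    (5,3)@(11, 7): e=[69,37,34] → X
    (6,3)@(13, 7): e=[61,53,26] → X
    (7,3)@(15, 7): e=[53,69,18] → X
    (8,3)@(17, 7): e=[45,85,10] → X
    (9,3)@(19, 7): e=[37,101,2] → X
    (10,3)@(21, 7): e=[29,117,-6] → .
    (3,4)@(7, 9): e=[51,3,86] → X
    (10,4)@(21, 9): e=[-5,115,30] → .
  covered (19 px):
    . . . . . . . . . . . .
    . . . . . . . . . . . .
    . . . X X . . . . . . .
    . . . X X X X X X X . .
    . . . X X X X X X X . .
    . . . X X X . . . . . .
    . . . . . . . . . . . .
    . . . . . . . . . . . .
    . . . . . . . . . . . .
    . . . . . . . . . . . .
    . . . . . . . . . . . .
T4:
  2·area = 52  (B↔C swapped to make it positive)
  edge (0, 6)→(10, 8): d=(10,2) right/bottom  bias=-1
  edge (10, 8)→(4, 12): d=(-6,4) right/bottom  bias=-1
  edge (4, 12)→(0, 6): d=(-4,-6) top-left  bias=+0
    (0,3)@(1, 7): e=[8,42,2] → X
    (1,3)@(3, 7): e=[4,34,14] → X
    (2,3)@(5, 7): e=[0,26,26] → .  [on edge]
    (0,4)@(1, 9): e=[28,30,-6] → .
    (1,4)@(3, 9): e=[24,22,6] → X
    (2,4)@(5, 9): e=[20,14,18] → X
    (3,4)@(7, 9): e=[16,6,30] → X
    (4,4)@(9, 9): e=[12,-2,42] → .
    (7,4)@(15, 9): e=[0,-26,78] → .  [on edge]
    (1,5)@(3, 11): e=[44,10,-2] → .
    (2,5)@(5, 11): e=[40,2,10] → X
    (3,5)@(7, 11): e=[36,-6,22] → .
  covered (6 px):
    . . . . . . . . . . . .
    . . . . . . . . . . . .
    . . . . . . . . . . . .
    X X . . . . . . . . . .
    . X X X . . . . . . . .
    . . X . . . . . . . . .
    . . . . . . . . . . . .
    . . . . . . . . . . . .
    . . . . . . . . . . . .
    . . . . . . . . . . . .
    . . . . . . . . . . . .

Answer: 45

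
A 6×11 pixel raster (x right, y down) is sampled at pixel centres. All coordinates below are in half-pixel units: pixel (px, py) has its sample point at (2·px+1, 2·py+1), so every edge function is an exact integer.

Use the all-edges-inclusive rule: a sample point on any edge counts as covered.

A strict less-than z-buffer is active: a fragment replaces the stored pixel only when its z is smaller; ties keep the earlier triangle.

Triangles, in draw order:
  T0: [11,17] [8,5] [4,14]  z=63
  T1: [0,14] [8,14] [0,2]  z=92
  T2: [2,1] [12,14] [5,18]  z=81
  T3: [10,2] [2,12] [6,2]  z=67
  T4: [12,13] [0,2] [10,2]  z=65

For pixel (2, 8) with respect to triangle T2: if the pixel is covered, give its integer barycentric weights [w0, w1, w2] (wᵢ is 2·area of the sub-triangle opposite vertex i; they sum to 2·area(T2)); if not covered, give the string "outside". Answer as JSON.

T0:
  2·area = 75  (B↔C swapped to make it positive)
  edge (11, 17)→(4, 14): d=(-7,-3) inclusive
  edge (4, 14)→(8, 5): d=(4,-9) inclusive
  edge (8, 5)→(11, 17): d=(3,12) inclusive
    (3,0)@(7, 1): e=[100,-25,0] → ·  [on edge]
    (3,4)@(7, 9): e=[44,7,24] → █
    (4,4)@(9, 9): e=[50,25,0] → █  [on edge]
    (5,4)@(11, 9): e=[56,43,-24] → ·
    (3,5)@(7, 11): e=[30,15,30] → █
    (5,5)@(11, 11): e=[42,51,-18] → ·
    (2,6)@(5, 13): e=[10,5,60] → █
    (5,6)@(11, 13): e=[28,59,-12] → ·
    (2,7)@(5, 15): e=[-4,13,66] → ·
    (3,7)@(7, 15): e=[2,31,42] → █
    (5,7)@(11, 15): e=[14,67,-6] → ·
    (3,8)@(7, 17): e=[-12,39,48] → ·
    (5,8)@(11, 17): e=[0,75,0] → █  [on edge]
  covered (10 px):
    · · · · · ·
    · · · · · ·
    · · · · · ·
    · · · · · ·
    · · · █ █ ·
    · · · █ █ ·
    · · █ █ █ ·
    · · · █ █ ·
    · · · · · █
    · · · · · ·
    · · · · · ·
T1:
  2·area = 96  (B↔C swapped to make it positive)
  edge (0, 14)→(0, 2): d=(0,-12) inclusive
  edge (0, 2)→(8, 14): d=(8,12) inclusive
  edge (8, 14)→(0, 14): d=(-8,0) inclusive
    (0,2)@(1, 5): e=[12,12,72] → █
    (1,2)@(3, 5): e=[36,-12,72] → ·
    (0,3)@(1, 7): e=[12,28,56] → █
    (1,3)@(3, 7): e=[36,4,56] → █
    (2,3)@(5, 7): e=[60,-20,56] → ·
    (0,4)@(1, 9): e=[12,44,40] → █
    (2,4)@(5, 9): e=[60,-4,40] → ·
    (0,5)@(1, 11): e=[12,60,24] → █
    (2,5)@(5, 11): e=[60,12,24] → █
    (3,5)@(7, 11): e=[84,-12,24] → ·
    (0,6)@(1, 13): e=[12,76,8] → █
    (3,6)@(7, 13): e=[84,4,8] → █
  covered (12 px):
    · · · · · ·
    · · · · · ·
    █ · · · · ·
    █ █ · · · ·
    █ █ · · · ·
    █ █ █ · · ·
    █ █ █ █ · ·
    · · · · · ·
    · · · · · ·
    · · · · · ·
    · · · · · ·
T2:
  2·area = 131
  edge (2, 1)→(12, 14): d=(10,13) inclusive
  edge (12, 14)→(5, 18): d=(-7,4) inclusive
  edge (5, 18)→(2, 1): d=(-3,-17) inclusive
    (1,1)@(3, 3): e=[7,113,11] → █
    (2,1)@(5, 3): e=[-19,105,45] → ·
    (1,2)@(3, 5): e=[27,99,5] → █
    (2,2)@(5, 5): e=[1,91,39] → █
    (3,2)@(7, 5): e=[-25,83,73] → ·
    (1,3)@(3, 7): e=[47,85,-1] → ·
    (2,3)@(5, 7): e=[21,77,33] → █
    (3,3)@(7, 7): e=[-5,69,67] → ·
    (2,4)@(5, 9): e=[41,63,27] → █
    (3,4)@(7, 9): e=[15,55,61] → █
    (4,4)@(9, 9): e=[-11,47,95] → ·
    (2,5)@(5, 11): e=[61,49,21] → █
  covered (17 px):
    · · · · · ·
    · █ · · · ·
    · █ █ · · ·
    · · █ · · ·
    · · █ █ · ·
    · · █ █ █ ·
    · · █ █ █ █
    · · █ █ █ ·
    · · █ · · ·
    · · · · · ·
    · · · · · ·
T3:
  2·area = 40
  edge (10, 2)→(2, 12): d=(-8,10) inclusive
  edge (2, 12)→(6, 2): d=(4,-10) inclusive
  edge (6, 2)→(10, 2): d=(4,0) inclusive
    (3,1)@(7, 3): e=[22,14,4] → █
    (4,1)@(9, 3): e=[2,34,4] → █
    (5,1)@(11, 3): e=[-18,54,4] → ·
    (2,2)@(5, 5): e=[26,2,12] → █
    (4,2)@(9, 5): e=[-14,42,12] → ·
    (2,3)@(5, 7): e=[10,10,20] → █
    (3,3)@(7, 7): e=[-10,30,20] → ·
    (2,4)@(5, 9): e=[-6,18,28] → ·
  covered (5 px):
    · · · · · ·
    · · · █ █ ·
    · · █ █ · ·
    · · █ · · ·
    · · · · · ·
    · · · · · ·
    · · · · · ·
    · · · · · ·
    · · · · · ·
    · · · · · ·
    · · · · · ·
T4:
  2·area = 110
  edge (12, 13)→(0, 2): d=(-12,-11) inclusive
  edge (0, 2)→(10, 2): d=(10,0) inclusive
  edge (10, 2)→(12, 13): d=(2,11) inclusive
    (1,1)@(3, 3): e=[21,10,79] → █
    (2,1)@(5, 3): e=[43,10,57] → █
    (3,1)@(7, 3): e=[65,10,35] → █
    (4,1)@(9, 3): e=[87,10,13] → █
    (5,1)@(11, 3): e=[109,10,-9] → ·
    (1,2)@(3, 5): e=[-3,30,83] → ·
    (2,2)@(5, 5): e=[19,30,61] → █
    (5,2)@(11, 5): e=[85,30,-5] → ·
    (2,3)@(5, 7): e=[-5,50,65] → ·
    (3,3)@(7, 7): e=[17,50,43] → █
    (5,3)@(11, 7): e=[61,50,-1] → ·
    (3,4)@(7, 9): e=[-7,70,47] → ·
  covered (12 px):
    · · · · · ·
    · █ █ █ █ ·
    · · █ █ █ ·
    · · · █ █ ·
    · · · · █ █
    · · · · · █
    · · · · · ·
    · · · · · ·
    · · · · · ·
    · · · · · ·
    · · · · · ·

Answer: [7,3,121]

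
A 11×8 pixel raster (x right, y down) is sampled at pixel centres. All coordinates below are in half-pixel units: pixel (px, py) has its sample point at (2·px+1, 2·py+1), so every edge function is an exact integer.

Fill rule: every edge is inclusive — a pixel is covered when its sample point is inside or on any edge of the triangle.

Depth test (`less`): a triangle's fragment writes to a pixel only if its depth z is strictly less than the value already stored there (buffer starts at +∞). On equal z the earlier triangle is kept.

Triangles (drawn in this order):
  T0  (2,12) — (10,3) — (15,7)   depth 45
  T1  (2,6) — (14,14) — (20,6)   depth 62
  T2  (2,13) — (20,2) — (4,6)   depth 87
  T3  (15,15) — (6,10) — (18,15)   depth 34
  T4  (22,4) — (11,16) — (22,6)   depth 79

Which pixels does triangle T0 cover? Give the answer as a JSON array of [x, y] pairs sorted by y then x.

T0:
  2·area = 77
  edge (2, 12)→(10, 3): d=(8,-9) inclusive
  edge (10, 3)→(15, 7): d=(5,4) inclusive
  edge (15, 7)→(2, 12): d=(-13,5) inclusive
    (4,2)@(9, 5): e=[7,14,56] → X
    (5,2)@(11, 5): e=[25,6,46] → X
    (6,2)@(13, 5): e=[43,-2,36] → .
    (3,3)@(7, 7): e=[5,32,40] → X
    (6,3)@(13, 7): e=[59,8,10] → X
    (7,3)@(15, 7): e=[77,0,0] → X  [on edge]
    (8,3)@(17, 7): e=[95,-8,-10] → .
    (2,4)@(5, 9): e=[3,50,24] → X
    (5,4)@(11, 9): e=[57,26,-6] → .
    (6,4)@(13, 9): e=[75,18,-16] → .
    (7,4)@(15, 9): e=[93,10,-26] → .
    (1,5)@(3, 11): e=[1,68,8] → X
  covered (11 px):
    . . . . . . . . . . .
    . . . . . . . . . . .
    . . . . X X . . . . .
    . . . X X X X X . . .
    . . X X X . . . . . .
    . X . . . . . . . . .
    . . . . . . . . . . .
    . . . . . . . . . . .
T1:
  2·area = 144  (B↔C swapped to make it positive)
  edge (2, 6)→(20, 6): d=(18,0) inclusive
  edge (20, 6)→(14, 14): d=(-6,8) inclusive
  edge (14, 14)→(2, 6): d=(-12,-8) inclusive
    (2,3)@(5, 7): e=[18,114,12] → X
    (3,3)@(7, 7): e=[18,98,28] → X
    (4,3)@(9, 7): e=[18,82,44] → X
    (5,3)@(11, 7): e=[18,66,60] → X
    (6,3)@(13, 7): e=[18,50,76] → X
    (7,3)@(15, 7): e=[18,34,92] → X
    (8,3)@(17, 7): e=[18,18,108] → X
    (9,3)@(19, 7): e=[18,2,124] → X
    (10,3)@(21, 7): e=[18,-14,140] → .
    (2,4)@(5, 9): e=[54,102,-12] → .
    (3,4)@(7, 9): e=[54,86,4] → X
    (9,4)@(19, 9): e=[54,-10,100] → .
  covered (18 px):
    . . . . . . . . . . .
    . . . . . . . . . . .
    . . . . . . . . . . .
    . . X X X X X X X X .
    . . . X X X X X X . .
    . . . . . X X X . . .
    . . . . . . X . . . .
    . . . . . . . . . . .
T2:
  2·area = 104  (B↔C swapped to make it positive)
  edge (2, 13)→(4, 6): d=(2,-7) inclusive
  edge (4, 6)→(20, 2): d=(16,-4) inclusive
  edge (20, 2)→(2, 13): d=(-18,11) inclusive
    (8,1)@(17, 3): e=[85,4,15] → X
    (9,1)@(19, 3): e=[99,12,-7] → .
    (4,2)@(9, 5): e=[33,4,67] → X
    (5,2)@(11, 5): e=[47,12,45] → X
    (6,2)@(13, 5): e=[61,20,23] → X
    (7,2)@(15, 5): e=[75,28,1] → X
    (8,2)@(17, 5): e=[89,36,-21] → .
    (2,3)@(5, 7): e=[9,20,75] → X
    (3,3)@(7, 7): e=[23,28,53] → X
    (6,3)@(13, 7): e=[65,52,-13] → .
    (7,3)@(15, 7): e=[79,60,-35] → .
    (2,4)@(5, 9): e=[13,52,39] → X
  covered (13 px):
    . . . . . . . . . . .
    . . . . . . . . X . .
    . . . . X X X X . . .
    . . X X X X . . . . .
    . . X X . . . . . . .
    . X X . . . . . . . .
    . . . . . . . . . . .
    . . . . . . . . . . .
T3:
  2·area = 15
  edge (15, 15)→(6, 10): d=(-9,-5) inclusive
  edge (6, 10)→(18, 15): d=(12,5) inclusive
  edge (18, 15)→(15, 15): d=(-3,0) inclusive
    (6,6)@(13, 13): e=[8,1,6] → X
    (7,6)@(15, 13): e=[18,-9,6] → .
    (0,7)@(1, 15): e=[-70,85,0] → .  [on edge]
    (1,7)@(3, 15): e=[-60,75,0] → .  [on edge]
    (2,7)@(5, 15): e=[-50,65,0] → .  [on edge]
    (3,7)@(7, 15): e=[-40,55,0] → .  [on edge]
    (4,7)@(9, 15): e=[-30,45,0] → .  [on edge]
    (5,7)@(11, 15): e=[-20,35,0] → .  [on edge]
    (6,7)@(13, 15): e=[-10,25,0] → .  [on edge]
    (7,7)@(15, 15): e=[0,15,0] → X  [on edge]
    (8,7)@(17, 15): e=[10,5,0] → X  [on edge]
    (9,7)@(19, 15): e=[20,-5,0] → .  [on edge]
    (10,7)@(21, 15): e=[30,-15,0] → .  [on edge]
  covered (3 px):
    . . . . . . . . . . .
    . . . . . . . . . . .
    . . . . . . . . . . .
    . . . . . . . . . . .
    . . . . . . . . . . .
    . . . . . . . . . . .
    . . . . . . X . . . .
    . . . . . . . X X . .
T4:
  2·area = 22  (B↔C swapped to make it positive)
  edge (22, 4)→(22, 6): d=(0,2) inclusive
  edge (22, 6)→(11, 16): d=(-11,10) inclusive
  edge (11, 16)→(22, 4): d=(11,-12) inclusive
  covered (0 px):
    . . . . . . . . . . .
    . . . . . . . . . . .
    . . . . . . . . . . .
    . . . . . . . . . . .
    . . . . . . . . . . .
    . . . . . . . . . . .
    . . . . . . . . . . .
    . . . . . . . . . . .

Answer: [[4,2],[5,2],[3,3],[4,3],[5,3],[6,3],[7,3],[2,4],[3,4],[4,4],[1,5]]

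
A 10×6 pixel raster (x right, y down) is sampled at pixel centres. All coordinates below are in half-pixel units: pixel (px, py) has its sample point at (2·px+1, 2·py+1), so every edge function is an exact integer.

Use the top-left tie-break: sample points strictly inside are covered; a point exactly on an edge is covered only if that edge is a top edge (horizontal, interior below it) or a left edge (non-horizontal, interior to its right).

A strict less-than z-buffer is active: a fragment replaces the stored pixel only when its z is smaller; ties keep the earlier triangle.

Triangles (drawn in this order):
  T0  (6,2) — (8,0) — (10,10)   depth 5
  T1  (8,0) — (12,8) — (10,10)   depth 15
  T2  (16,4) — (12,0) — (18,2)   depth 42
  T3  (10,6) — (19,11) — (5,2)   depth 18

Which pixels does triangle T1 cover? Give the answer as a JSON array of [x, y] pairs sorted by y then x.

T0:
  2·area = 24
  edge (6, 2)→(8, 0): d=(2,-2) top-left  bias=+0
  edge (8, 0)→(10, 10): d=(2,10) right/bottom  bias=-1
  edge (10, 10)→(6, 2): d=(-4,-8) top-left  bias=+0
    (3,0)@(7, 1): e=[0,12,12] → X  [on edge]
    (4,0)@(9, 1): e=[4,-8,28] → .
    (2,1)@(5, 3): e=[0,36,-12] → .  [on edge]
    (3,1)@(7, 3): e=[4,16,4] → X
    (4,1)@(9, 3): e=[8,-4,20] → .
    (1,2)@(3, 5): e=[0,60,-36] → .  [on edge]
    (3,2)@(7, 5): e=[8,20,-4] → .
    (4,2)@(9, 5): e=[12,0,12] → .  [on edge]
    (0,3)@(1, 7): e=[0,84,-60] → .  [on edge]
    (4,3)@(9, 7): e=[16,4,4] → X
    (5,3)@(11, 7): e=[20,-16,20] → .
    (4,4)@(9, 9): e=[20,8,-4] → .
  covered (3 px):
    . . . X . . . . . .
    . . . X . . . . . .
    . . . . . . . . . .
    . . . . X . . . . .
    . . . . . . . . . .
    . . . . . . . . . .
T1:
  2·area = 24
  edge (8, 0)→(12, 8): d=(4,8) right/bottom  bias=-1
  edge (12, 8)→(10, 10): d=(-2,2) right/bottom  bias=-1
  edge (10, 10)→(8, 0): d=(-2,-10) top-left  bias=+0
    (9,0)@(19, 1): e=[-84,0,108] → .  [on edge]
    (4,1)@(9, 3): e=[4,16,4] → X
    (5,1)@(11, 3): e=[-12,12,24] → .
    (8,1)@(17, 3): e=[-60,0,84] → .  [on edge]
    (4,2)@(9, 5): e=[12,12,0] → X  [on edge]
    (5,2)@(11, 5): e=[-4,8,20] → .
    (7,2)@(15, 5): e=[-36,0,60] → .  [on edge]
    (4,3)@(9, 7): e=[20,8,-4] → .
    (5,3)@(11, 7): e=[4,4,16] → X
    (6,3)@(13, 7): e=[-12,0,36] → .  [on edge]
    (5,4)@(11, 9): e=[12,0,12] → .  [on edge]
    (4,5)@(9, 11): e=[36,0,-12] → .  [on edge]
  covered (3 px):
    . . . . . . . . . .
    . . . . X . . . . .
    . . . . X . . . . .
    . . . . . X . . . .
    . . . . . . . . . .
    . . . . . . . . . .
T2:
  2·area = 16
  edge (16, 4)→(12, 0): d=(-4,-4) top-left  bias=+0
  edge (12, 0)→(18, 2): d=(6,2) right/bottom  bias=-1
  edge (18, 2)→(16, 4): d=(-2,2) right/bottom  bias=-1
    (6,0)@(13, 1): e=[0,4,12] → X  [on edge]
    (7,0)@(15, 1): e=[8,0,8] → .  [on edge]
    (9,0)@(19, 1): e=[24,-8,0] → .  [on edge]
    (6,1)@(13, 3): e=[-8,16,8] → .
    (7,1)@(15, 3): e=[0,12,4] → X  [on edge]
    (8,1)@(17, 3): e=[8,8,0] → .  [on edge]
    (7,2)@(15, 5): e=[-8,24,0] → .  [on edge]
    (8,2)@(17, 5): e=[0,20,-4] → .  [on edge]
    (6,3)@(13, 7): e=[-24,40,0] → .  [on edge]
    (9,3)@(19, 7): e=[0,28,-12] → .  [on edge]
    (5,4)@(11, 9): e=[-40,56,0] → .  [on edge]
    (4,5)@(9, 11): e=[-56,72,0] → .  [on edge]
  covered (2 px):
    . . . . . . X . . .
    . . . . . . . X . .
    . . . . . . . . . .
    . . . . . . . . . .
    . . . . . . . . . .
    . . . . . . . . . .
T3:
  2·area = 11  (B↔C swapped to make it positive)
  edge (10, 6)→(5, 2): d=(-5,-4) top-left  bias=+0
  edge (5, 2)→(19, 11): d=(14,9) right/bottom  bias=-1
  edge (19, 11)→(10, 6): d=(-9,-5) top-left  bias=+0
    (0,0)@(1, 1): e=[-11,22,0] → .  [on edge]
    (4,2)@(9, 5): e=[1,6,4] → X
    (5,2)@(11, 5): e=[9,-12,14] → .
    (4,3)@(9, 7): e=[-9,34,-14] → .
    (9,5)@(19, 11): e=[11,0,0] → .  [on edge]
  covered (1 px):
    . . . . . . . . . .
    . . . . . . . . . .
    . . . . X . . . . .
    . . . . . . . . . .
    . . . . . . . . . .
    . . . . . . . . . .

Result: [[4,1],[4,2],[5,3]]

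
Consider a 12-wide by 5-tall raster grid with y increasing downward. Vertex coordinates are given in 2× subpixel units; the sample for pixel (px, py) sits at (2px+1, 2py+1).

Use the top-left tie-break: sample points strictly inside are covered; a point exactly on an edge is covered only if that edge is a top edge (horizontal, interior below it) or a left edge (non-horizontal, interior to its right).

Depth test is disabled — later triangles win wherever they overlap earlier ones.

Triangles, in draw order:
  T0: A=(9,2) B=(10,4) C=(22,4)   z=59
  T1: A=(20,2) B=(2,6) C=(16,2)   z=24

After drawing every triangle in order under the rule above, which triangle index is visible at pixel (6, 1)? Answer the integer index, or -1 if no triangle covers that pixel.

T0:
  2·area = 24  (B↔C swapped to make it positive)
  edge (9, 2)→(22, 4): d=(13,2) right/bottom  bias=-1
  edge (22, 4)→(10, 4): d=(-12,0) right/bottom  bias=-1
  edge (10, 4)→(9, 2): d=(-1,-2) top-left  bias=+0
    (5,1)@(11, 3): e=[9,12,3] → #
    (6,1)@(13, 3): e=[5,12,7] → #
    (7,1)@(15, 3): e=[1,12,11] → #
    (8,1)@(17, 3): e=[-3,12,15] → ·
    (5,2)@(11, 5): e=[35,-12,1] → ·
    (6,2)@(13, 5): e=[31,-12,5] → ·
    (7,2)@(15, 5): e=[27,-12,9] → ·
  covered (3 px):
    · · · · · · · · · · · ·
    · · · · · # # # · · · ·
    · · · · · · · · · · · ·
    · · · · · · · · · · · ·
    · · · · · · · · · · · ·
T1:
  2·area = 16
  edge (20, 2)→(2, 6): d=(-18,4) right/bottom  bias=-1
  edge (2, 6)→(16, 2): d=(14,-4) top-left  bias=+0
  edge (16, 2)→(20, 2): d=(4,0) top-left  bias=+0
    (6,1)@(13, 3): e=[10,2,4] → #
    (7,1)@(15, 3): e=[2,10,4] → #
    (8,1)@(17, 3): e=[-6,18,4] → ·
    (6,2)@(13, 5): e=[-26,30,12] → ·
    (7,2)@(15, 5): e=[-34,38,12] → ·
  covered (2 px):
    · · · · · · · · · · · ·
    · · · · · · # # · · · ·
    · · · · · · · · · · · ·
    · · · · · · · · · · · ·
    · · · · · · · · · · · ·

Z-buffer (winner per pixel, '.' = empty):
  . . . . . . . . . . . .
  . . . . . 0 1 1 . . . .
  . . . . . . . . . . . .
  . . . . . . . . . . . .
  . . . . . . . . . . . .

Answer: 1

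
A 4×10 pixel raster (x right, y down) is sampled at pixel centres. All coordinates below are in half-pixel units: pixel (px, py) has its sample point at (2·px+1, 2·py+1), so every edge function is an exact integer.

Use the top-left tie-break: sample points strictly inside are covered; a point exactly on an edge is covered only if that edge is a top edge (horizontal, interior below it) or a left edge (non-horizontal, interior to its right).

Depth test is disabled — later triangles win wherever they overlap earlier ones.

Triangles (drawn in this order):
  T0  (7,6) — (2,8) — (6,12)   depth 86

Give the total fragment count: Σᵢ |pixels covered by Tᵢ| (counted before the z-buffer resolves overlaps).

T0:
  2·area = 28  (B↔C swapped to make it positive)
  edge (7, 6)→(6, 12): d=(-1,6) right/bottom  bias=-1
  edge (6, 12)→(2, 8): d=(-4,-4) top-left  bias=+0
  edge (2, 8)→(7, 6): d=(5,-2) top-left  bias=+0
    (0,3)@(1, 7): e=[35,0,-7] → ·  [on edge]
    (2,3)@(5, 7): e=[11,16,1] → █
    (3,3)@(7, 7): e=[-1,24,5] → ·
    (1,4)@(3, 9): e=[21,0,7] → █  [on edge]
    (3,4)@(7, 9): e=[-3,16,15] → ·
    (1,5)@(3, 11): e=[19,-8,17] → ·
    (2,5)@(5, 11): e=[7,0,21] → █  [on edge]
    (3,5)@(7, 11): e=[-5,8,25] → ·
    (2,6)@(5, 13): e=[5,-8,31] → ·
    (3,6)@(7, 13): e=[-7,0,35] → ·  [on edge]
  covered (4 px):
    · · · ·
    · · · ·
    · · · ·
    · · █ ·
    · █ █ ·
    · · █ ·
    · · · ·
    · · · ·
    · · · ·
    · · · ·

Result: 4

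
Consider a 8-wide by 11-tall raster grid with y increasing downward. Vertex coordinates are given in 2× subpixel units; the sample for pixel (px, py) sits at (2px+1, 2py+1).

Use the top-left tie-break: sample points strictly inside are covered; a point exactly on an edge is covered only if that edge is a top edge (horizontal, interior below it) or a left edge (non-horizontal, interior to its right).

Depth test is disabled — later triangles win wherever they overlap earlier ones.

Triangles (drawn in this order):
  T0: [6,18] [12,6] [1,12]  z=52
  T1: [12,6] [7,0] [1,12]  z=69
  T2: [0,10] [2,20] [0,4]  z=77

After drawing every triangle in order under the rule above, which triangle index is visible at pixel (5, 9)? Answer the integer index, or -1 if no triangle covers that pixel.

T0:
  2·area = 96  (B↔C swapped to make it positive)
  edge (6, 18)→(1, 12): d=(-5,-6) top-left  bias=+0
  edge (1, 12)→(12, 6): d=(11,-6) top-left  bias=+0
  edge (12, 6)→(6, 18): d=(-6,12) right/bottom  bias=-1
    (5,3)@(11, 7): e=[85,5,6] → #
    (6,3)@(13, 7): e=[97,17,-18] → ·
    (3,4)@(7, 9): e=[51,3,42] → #
    (4,4)@(9, 9): e=[63,15,18] → #
    (5,4)@(11, 9): e=[75,27,-6] → ·
    (1,5)@(3, 11): e=[17,1,78] → #
    (2,5)@(5, 11): e=[29,13,54] → #
    (5,5)@(11, 11): e=[65,49,-18] → ·
    (1,6)@(3, 13): e=[7,23,66] → #
    (4,6)@(9, 13): e=[43,59,-6] → ·
    (1,7)@(3, 15): e=[-3,45,54] → ·
    (2,7)@(5, 15): e=[9,57,30] → #
  covered (12 px):
    · · · · · · · ·
    · · · · · · · ·
    · · · · · · · ·
    · · · · · # · ·
    · · · # # · · ·
    · # # # # · · ·
    · # # # · · · ·
    · · # # · · · ·
    · · · · · · · ·
    · · · · · · · ·
    · · · · · · · ·
T1:
  2·area = 96  (B↔C swapped to make it positive)
  edge (12, 6)→(1, 12): d=(-11,6) right/bottom  bias=-1
  edge (1, 12)→(7, 0): d=(6,-12) top-left  bias=+0
  edge (7, 0)→(12, 6): d=(5,6) right/bottom  bias=-1
    (3,0)@(7, 1): e=[85,6,5] → #
    (4,0)@(9, 1): e=[73,30,-7] → ·
    (3,1)@(7, 3): e=[63,18,15] → #
    (4,1)@(9, 3): e=[51,42,3] → #
    (5,1)@(11, 3): e=[39,66,-9] → ·
    (2,2)@(5, 5): e=[53,6,37] → #
    (5,2)@(11, 5): e=[17,78,1] → #
    (6,2)@(13, 5): e=[5,102,-11] → ·
    (2,3)@(5, 7): e=[31,18,47] → #
    (5,3)@(11, 7): e=[-5,90,11] → ·
    (1,4)@(3, 9): e=[21,6,69] → #
    (3,4)@(7, 9): e=[-3,54,45] → ·
  covered (12 px):
    · · · # · · · ·
    · · · # # · · ·
    · · # # # # · ·
    · · # # # · · ·
    · # # · · · · ·
    · · · · · · · ·
    · · · · · · · ·
    · · · · · · · ·
    · · · · · · · ·
    · · · · · · · ·
    · · · · · · · ·
T2:
  2·area = 12  (B↔C swapped to make it positive)
  edge (0, 10)→(0, 4): d=(0,-6) top-left  bias=+0
  edge (0, 4)→(2, 20): d=(2,16) right/bottom  bias=-1
  edge (2, 20)→(0, 10): d=(-2,-10) top-left  bias=+0
    (0,6)@(1, 13): e=[6,2,4] → #
    (1,6)@(3, 13): e=[18,-30,24] → ·
    (0,7)@(1, 15): e=[6,6,0] → #  [on edge]
    (1,7)@(3, 15): e=[18,-26,20] → ·
    (0,8)@(1, 17): e=[6,10,-4] → ·
  covered (2 px):
    · · · · · · · ·
    · · · · · · · ·
    · · · · · · · ·
    · · · · · · · ·
    · · · · · · · ·
    · · · · · · · ·
    # · · · · · · ·
    # · · · · · · ·
    · · · · · · · ·
    · · · · · · · ·
    · · · · · · · ·

Z-buffer (winner per pixel, '.' = empty):
  . . . 1 . . . .
  . . . 1 1 . . .
  . . 1 1 1 1 . .
  . . 1 1 1 0 . .
  . 1 1 0 0 . . .
  . 0 0 0 0 . . .
  2 0 0 0 . . . .
  2 . 0 0 . . . .
  . . . . . . . .
  . . . . . . . .
  . . . . . . . .

Final: -1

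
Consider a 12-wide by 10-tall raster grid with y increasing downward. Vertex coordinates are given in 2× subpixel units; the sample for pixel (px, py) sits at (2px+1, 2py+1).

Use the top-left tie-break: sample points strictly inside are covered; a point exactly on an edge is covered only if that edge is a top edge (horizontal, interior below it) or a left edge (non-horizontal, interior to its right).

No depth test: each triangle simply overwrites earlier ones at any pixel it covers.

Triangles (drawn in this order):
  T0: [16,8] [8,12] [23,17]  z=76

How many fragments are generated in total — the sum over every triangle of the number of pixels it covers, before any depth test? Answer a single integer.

T0:
  2·area = 100  (B↔C swapped to make it positive)
  edge (16, 8)→(23, 17): d=(7,9) right/bottom  bias=-1
  edge (23, 17)→(8, 12): d=(-15,-5) top-left  bias=+0
  edge (8, 12)→(16, 8): d=(8,-4) top-left  bias=+0
    (7,4)@(15, 9): e=[16,80,4] → X
    (8,4)@(17, 9): e=[-2,90,12] → .
    (2,5)@(5, 11): e=[120,0,-20] → .  [on edge]
    (5,5)@(11, 11): e=[66,30,4] → X
    (6,5)@(13, 11): e=[48,40,12] → X
    (8,5)@(17, 11): e=[12,60,28] → X
    (9,5)@(19, 11): e=[-6,70,36] → .
    (5,6)@(11, 13): e=[80,0,20] → X  [on edge]
    (9,6)@(19, 13): e=[8,40,52] → X
    (10,6)@(21, 13): e=[-10,50,60] → .
    (5,7)@(11, 15): e=[94,-30,36] → .
    (6,7)@(13, 15): e=[76,-20,44] → .
    (8,7)@(17, 15): e=[40,0,60] → X  [on edge]
    (11,8)@(23, 17): e=[0,0,100] → .  [on edge]
  covered (13 px):
    . . . . . . . . . . . .
    . . . . . . . . . . . .
    . . . . . . . . . . . .
    . . . . . . . . . . . .
    . . . . . . . X . . . .
    . . . . . X X X X . . .
    . . . . . X X X X X . .
    . . . . . . . . X X X .
    . . . . . . . . . . . .
    . . . . . . . . . . . .

Answer: 13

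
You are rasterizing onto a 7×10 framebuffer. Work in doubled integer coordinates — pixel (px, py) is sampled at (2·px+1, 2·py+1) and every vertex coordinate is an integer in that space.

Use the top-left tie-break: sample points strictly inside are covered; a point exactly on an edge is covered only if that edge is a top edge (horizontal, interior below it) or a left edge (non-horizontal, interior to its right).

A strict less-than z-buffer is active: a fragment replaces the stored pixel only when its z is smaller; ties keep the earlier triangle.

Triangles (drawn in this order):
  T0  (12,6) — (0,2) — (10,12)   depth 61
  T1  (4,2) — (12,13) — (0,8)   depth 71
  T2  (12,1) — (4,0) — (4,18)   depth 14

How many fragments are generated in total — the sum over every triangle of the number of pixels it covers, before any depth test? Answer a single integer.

T0:
  2·area = 80  (B↔C swapped to make it positive)
  edge (12, 6)→(10, 12): d=(-2,6) right/bottom  bias=-1
  edge (10, 12)→(0, 2): d=(-10,-10) top-left  bias=+0
  edge (0, 2)→(12, 6): d=(12,4) right/bottom  bias=-1
    (0,1)@(1, 3): e=[72,0,8] → X  [on edge]
    (1,1)@(3, 3): e=[60,20,0] → .  [on edge]
    (6,1)@(13, 3): e=[0,120,-40] → .  [on edge]
    (0,2)@(1, 5): e=[68,-20,32] → .
    (1,2)@(3, 5): e=[56,0,24] → X  [on edge]
    (2,2)@(5, 5): e=[44,20,16] → X
    (3,2)@(7, 5): e=[32,40,8] → X
    (4,2)@(9, 5): e=[20,60,0] → .  [on edge]
    (1,3)@(3, 7): e=[52,-20,48] → .
    (2,3)@(5, 7): e=[40,0,40] → X  [on edge]
    (4,3)@(9, 7): e=[16,40,24] → X
    (5,3)@(11, 7): e=[4,60,16] → X
    (3,4)@(7, 9): e=[24,0,56] → X  [on edge]
    (5,4)@(11, 9): e=[0,40,40] → .  [on edge]
    (4,5)@(9, 11): e=[8,0,72] → X  [on edge]
    (5,6)@(11, 13): e=[-8,0,88] → .  [on edge]
    (4,7)@(9, 15): e=[0,-40,120] → .  [on edge]
    (6,7)@(13, 15): e=[-24,0,104] → .  [on edge]
  covered (11 px):
    . . . . . . .
    X . . . . . .
    . X X X . . .
    . . X X X X .
    . . . X X . .
    . . . . X . .
    . . . . . . .
    . . . . . . .
    . . . . . . .
    . . . . . . .
T1:
  2·area = 92
  edge (4, 2)→(12, 13): d=(8,11) right/bottom  bias=-1
  edge (12, 13)→(0, 8): d=(-12,-5) top-left  bias=+0
  edge (0, 8)→(4, 2): d=(4,-6) top-left  bias=+0
    (1,2)@(3, 5): e=[35,51,6] → X
    (2,2)@(5, 5): e=[13,61,18] → X
    (3,2)@(7, 5): e=[-9,71,30] → .
    (0,3)@(1, 7): e=[73,17,2] → X
    (3,3)@(7, 7): e=[7,47,38] → X
    (4,3)@(9, 7): e=[-15,57,50] → .
    (0,4)@(1, 9): e=[89,-7,10] → .
    (1,4)@(3, 9): e=[67,3,22] → X
    (4,4)@(9, 9): e=[1,33,58] → X
    (5,4)@(11, 9): e=[-21,43,70] → .
    (1,5)@(3, 11): e=[83,-21,30] → .
    (2,5)@(5, 11): e=[61,-11,42] → .
  covered (11 px):
    . . . . . . .
    . . . . . . .
    . X X . . . .
    X X X X . . .
    . X X X X . .
    . . . . X . .
    . . . . . . .
    . . . . . . .
    . . . . . . .
    . . . . . . .
T2:
  2·area = 144  (B↔C swapped to make it positive)
  edge (12, 1)→(4, 18): d=(-8,17) right/bottom  bias=-1
  edge (4, 18)→(4, 0): d=(0,-18) top-left  bias=+0
  edge (4, 0)→(12, 1): d=(8,1) right/bottom  bias=-1
    (2,0)@(5, 1): e=[119,18,7] → X
    (3,0)@(7, 1): e=[85,54,5] → X
    (4,0)@(9, 1): e=[51,90,3] → X
    (5,0)@(11, 1): e=[17,126,1] → X
    (6,0)@(13, 1): e=[-17,162,-1] → .
    (2,1)@(5, 3): e=[103,18,23] → X
    (6,1)@(13, 3): e=[-33,162,15] → .
    (2,2)@(5, 5): e=[87,18,39] → X
    (5,2)@(11, 5): e=[-15,126,33] → .
    (2,3)@(5, 7): e=[71,18,55] → X
    (5,3)@(11, 7): e=[-31,126,49] → .
    (2,4)@(5, 9): e=[55,18,71] → X
  covered (20 px):
    . . X X X X .
    . . X X X X .
    . . X X X . .
    . . X X X . .
    . . X X . . .
    . . X X . . .
    . . X . . . .
    . . X . . . .
    . . . . . . .
    . . . . . . .

Result: 42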